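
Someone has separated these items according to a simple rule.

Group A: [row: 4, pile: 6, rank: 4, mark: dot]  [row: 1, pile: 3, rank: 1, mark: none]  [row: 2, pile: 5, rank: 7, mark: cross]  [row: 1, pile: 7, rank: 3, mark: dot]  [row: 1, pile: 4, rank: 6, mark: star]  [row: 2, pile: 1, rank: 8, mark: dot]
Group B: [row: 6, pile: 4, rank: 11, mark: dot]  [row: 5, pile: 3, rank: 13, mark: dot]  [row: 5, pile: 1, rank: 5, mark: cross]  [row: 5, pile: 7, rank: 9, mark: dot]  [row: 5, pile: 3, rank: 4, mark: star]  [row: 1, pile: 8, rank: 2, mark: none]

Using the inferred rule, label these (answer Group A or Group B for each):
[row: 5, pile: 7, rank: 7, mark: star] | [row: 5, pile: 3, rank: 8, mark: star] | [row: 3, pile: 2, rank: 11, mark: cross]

Group B, Group B, Group A

The simplest hypothesis consistent with all the labels is: row ≤ 4 AND pile ≤ 7.
[row: 5, pile: 7, rank: 7, mark: star] — row = 5, pile = 7, hence Group B. [row: 5, pile: 3, rank: 8, mark: star] — row = 5, pile = 3, hence Group B. [row: 3, pile: 2, rank: 11, mark: cross] — row = 3, pile = 2, hence Group A.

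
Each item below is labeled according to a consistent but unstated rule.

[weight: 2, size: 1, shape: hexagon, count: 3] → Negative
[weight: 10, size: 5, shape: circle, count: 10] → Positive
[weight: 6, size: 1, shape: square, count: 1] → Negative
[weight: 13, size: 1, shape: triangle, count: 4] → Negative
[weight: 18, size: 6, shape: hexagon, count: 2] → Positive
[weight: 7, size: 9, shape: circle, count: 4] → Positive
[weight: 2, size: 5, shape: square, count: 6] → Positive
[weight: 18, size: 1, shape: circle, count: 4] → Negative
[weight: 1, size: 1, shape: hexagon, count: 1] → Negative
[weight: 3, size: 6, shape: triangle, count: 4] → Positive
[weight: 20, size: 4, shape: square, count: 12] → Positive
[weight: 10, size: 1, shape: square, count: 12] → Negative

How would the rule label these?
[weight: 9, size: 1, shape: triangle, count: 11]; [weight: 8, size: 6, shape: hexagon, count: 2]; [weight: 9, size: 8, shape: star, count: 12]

Negative, Positive, Positive

'Positive' ⟺ size ≥ 4.
[weight: 9, size: 1, shape: triangle, count: 11] — size = 1, hence Negative.
[weight: 8, size: 6, shape: hexagon, count: 2] — size = 6, hence Positive.
[weight: 9, size: 8, shape: star, count: 12] — size = 8, hence Positive.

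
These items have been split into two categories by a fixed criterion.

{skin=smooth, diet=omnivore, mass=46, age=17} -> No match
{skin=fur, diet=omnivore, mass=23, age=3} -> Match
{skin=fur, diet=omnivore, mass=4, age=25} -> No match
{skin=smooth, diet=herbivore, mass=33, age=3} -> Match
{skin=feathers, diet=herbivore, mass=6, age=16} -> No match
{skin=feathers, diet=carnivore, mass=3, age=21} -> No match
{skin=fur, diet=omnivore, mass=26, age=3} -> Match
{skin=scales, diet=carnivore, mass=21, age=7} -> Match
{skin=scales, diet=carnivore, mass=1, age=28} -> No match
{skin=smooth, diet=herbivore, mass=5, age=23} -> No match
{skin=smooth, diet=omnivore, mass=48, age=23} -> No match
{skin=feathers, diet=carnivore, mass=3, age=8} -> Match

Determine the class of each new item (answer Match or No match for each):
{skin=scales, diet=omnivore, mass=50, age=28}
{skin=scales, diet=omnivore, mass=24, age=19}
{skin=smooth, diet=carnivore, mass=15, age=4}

No match, No match, Match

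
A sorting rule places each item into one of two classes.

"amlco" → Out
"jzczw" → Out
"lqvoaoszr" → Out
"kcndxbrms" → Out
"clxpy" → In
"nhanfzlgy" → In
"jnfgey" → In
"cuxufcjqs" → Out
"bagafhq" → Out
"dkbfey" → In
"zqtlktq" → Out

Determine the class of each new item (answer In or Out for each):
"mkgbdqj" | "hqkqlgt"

The simplest hypothesis consistent with all the labels is: contains 'y'.
"mkgbdqj": Out (no 'y'). "hqkqlgt": Out (no 'y').

Out, Out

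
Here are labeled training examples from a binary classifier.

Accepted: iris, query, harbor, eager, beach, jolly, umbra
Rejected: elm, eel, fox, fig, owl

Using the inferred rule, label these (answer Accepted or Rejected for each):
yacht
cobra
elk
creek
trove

Accepted, Accepted, Rejected, Accepted, Accepted

The rule appears to be: length ≥ 4.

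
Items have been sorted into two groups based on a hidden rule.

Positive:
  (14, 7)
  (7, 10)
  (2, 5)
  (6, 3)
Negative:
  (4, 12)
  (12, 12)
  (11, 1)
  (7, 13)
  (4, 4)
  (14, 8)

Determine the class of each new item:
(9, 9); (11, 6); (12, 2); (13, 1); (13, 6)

Negative, Positive, Negative, Negative, Positive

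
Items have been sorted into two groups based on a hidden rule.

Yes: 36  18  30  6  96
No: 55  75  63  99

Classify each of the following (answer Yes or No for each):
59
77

No, No

The rule appears to be: even.
59: No (59 is odd). 77: No (77 is odd).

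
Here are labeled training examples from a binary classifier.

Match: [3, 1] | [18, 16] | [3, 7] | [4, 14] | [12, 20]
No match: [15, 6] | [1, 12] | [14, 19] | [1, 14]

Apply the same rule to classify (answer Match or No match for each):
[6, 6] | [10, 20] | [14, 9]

Match, Match, No match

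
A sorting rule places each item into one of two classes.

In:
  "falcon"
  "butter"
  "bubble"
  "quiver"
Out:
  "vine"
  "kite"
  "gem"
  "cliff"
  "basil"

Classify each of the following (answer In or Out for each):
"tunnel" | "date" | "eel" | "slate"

The rule appears to be: length 6.
"tunnel" → length 6 → In. "date" → length 4 → Out. "eel" → length 3 → Out. "slate" → length 5 → Out.

In, Out, Out, Out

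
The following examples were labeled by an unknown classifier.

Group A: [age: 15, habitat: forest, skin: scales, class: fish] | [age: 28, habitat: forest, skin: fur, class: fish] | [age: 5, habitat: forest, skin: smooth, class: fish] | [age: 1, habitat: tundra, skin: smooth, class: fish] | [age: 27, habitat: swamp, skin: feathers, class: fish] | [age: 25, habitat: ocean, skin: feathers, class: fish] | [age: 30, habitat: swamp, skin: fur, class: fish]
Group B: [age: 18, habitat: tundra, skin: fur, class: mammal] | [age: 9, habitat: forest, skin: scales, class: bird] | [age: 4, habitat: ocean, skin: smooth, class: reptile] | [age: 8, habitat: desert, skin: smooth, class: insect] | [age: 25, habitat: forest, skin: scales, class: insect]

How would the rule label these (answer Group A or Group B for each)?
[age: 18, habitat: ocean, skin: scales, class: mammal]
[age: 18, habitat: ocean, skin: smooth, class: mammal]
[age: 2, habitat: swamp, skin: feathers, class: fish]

Group B, Group B, Group A

A rule that fits every label: class is fish — true of each 'Group A' example, false of each 'Group B' one.
[age: 18, habitat: ocean, skin: scales, class: mammal]: class is mammal, fails this test → Group B. [age: 18, habitat: ocean, skin: smooth, class: mammal]: class is mammal, fails this test → Group B. [age: 2, habitat: swamp, skin: feathers, class: fish]: class is fish, has this property → Group A.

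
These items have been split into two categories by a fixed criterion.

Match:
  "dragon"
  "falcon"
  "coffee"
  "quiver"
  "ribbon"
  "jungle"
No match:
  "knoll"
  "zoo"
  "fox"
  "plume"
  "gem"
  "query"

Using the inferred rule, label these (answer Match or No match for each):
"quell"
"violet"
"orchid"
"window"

Every 'Match' example satisfies: even length. None of the 'No match' examples do.

No match, Match, Match, Match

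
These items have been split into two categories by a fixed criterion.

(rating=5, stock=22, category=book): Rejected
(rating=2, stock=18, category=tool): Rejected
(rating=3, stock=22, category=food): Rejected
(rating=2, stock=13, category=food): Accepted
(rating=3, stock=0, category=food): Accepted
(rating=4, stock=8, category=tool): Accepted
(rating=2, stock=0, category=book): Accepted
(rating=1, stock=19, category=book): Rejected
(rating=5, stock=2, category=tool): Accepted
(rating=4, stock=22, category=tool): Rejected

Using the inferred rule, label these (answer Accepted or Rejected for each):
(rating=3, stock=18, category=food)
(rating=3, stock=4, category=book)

'Accepted' ⟺ stock ≤ 13.
(rating=3, stock=18, category=food): stock = 18, fails this test → Rejected. (rating=3, stock=4, category=book): stock = 4, meets the rule → Accepted.

Rejected, Accepted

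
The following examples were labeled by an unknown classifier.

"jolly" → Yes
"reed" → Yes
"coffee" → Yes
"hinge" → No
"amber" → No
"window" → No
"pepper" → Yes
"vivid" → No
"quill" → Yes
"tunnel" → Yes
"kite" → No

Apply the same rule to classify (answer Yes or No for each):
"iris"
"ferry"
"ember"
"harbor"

No, Yes, No, No

The simplest hypothesis consistent with all the labels is: has a double letter.
No: "iris", since no doubled letter.
Yes: "ferry", since 'rr' doubled.
No: "ember", since no doubled letter.
No: "harbor", since no doubled letter.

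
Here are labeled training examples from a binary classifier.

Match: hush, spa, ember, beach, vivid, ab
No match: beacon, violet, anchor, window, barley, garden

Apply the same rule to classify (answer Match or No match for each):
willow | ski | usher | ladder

A rule that fits every label: length ≤ 5 — true of each 'Match' example, false of each 'No match' one.
No match: willow, since length 6.
Match: ski, since length 3.
Match: usher, since length 5.
No match: ladder, since length 6.

No match, Match, Match, No match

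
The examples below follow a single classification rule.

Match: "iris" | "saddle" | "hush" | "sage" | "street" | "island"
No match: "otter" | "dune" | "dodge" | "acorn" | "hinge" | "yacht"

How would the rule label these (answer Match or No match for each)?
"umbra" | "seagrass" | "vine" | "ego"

No match, Match, No match, No match

The classifier is using: contains 's'.
"umbra": no 's' — lacks this property, so No match.
"seagrass": has 's' — fits, so Match.
"vine": no 's' — lacks this property, so No match.
"ego": no 's' — lacks this property, so No match.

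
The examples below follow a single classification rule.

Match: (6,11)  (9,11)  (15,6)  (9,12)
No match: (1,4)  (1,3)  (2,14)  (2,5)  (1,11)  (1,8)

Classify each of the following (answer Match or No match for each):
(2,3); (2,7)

No match, No match

'Match' ⟺ sum ≥ 17.
(2,3) — 2+3 = 5, hence No match.
(2,7) — 2+7 = 9, hence No match.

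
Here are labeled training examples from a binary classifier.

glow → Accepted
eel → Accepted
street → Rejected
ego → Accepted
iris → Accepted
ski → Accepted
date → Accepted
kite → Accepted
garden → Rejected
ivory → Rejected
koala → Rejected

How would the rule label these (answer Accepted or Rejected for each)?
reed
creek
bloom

A rule that fits every label: length ≤ 4 — true of each 'Accepted' example, false of each 'Rejected' one.
Accepted: reed, since length 4.
Rejected: creek, since length 5.
Rejected: bloom, since length 5.

Accepted, Rejected, Rejected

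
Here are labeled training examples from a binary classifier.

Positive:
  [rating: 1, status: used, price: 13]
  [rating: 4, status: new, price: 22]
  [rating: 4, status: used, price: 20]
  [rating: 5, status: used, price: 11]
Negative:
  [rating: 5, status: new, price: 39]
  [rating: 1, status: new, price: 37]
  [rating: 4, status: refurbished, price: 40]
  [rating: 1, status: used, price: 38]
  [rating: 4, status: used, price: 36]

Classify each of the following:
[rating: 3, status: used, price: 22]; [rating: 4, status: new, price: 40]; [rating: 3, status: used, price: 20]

The simplest hypothesis consistent with all the labels is: price ≤ 22.

Positive, Negative, Positive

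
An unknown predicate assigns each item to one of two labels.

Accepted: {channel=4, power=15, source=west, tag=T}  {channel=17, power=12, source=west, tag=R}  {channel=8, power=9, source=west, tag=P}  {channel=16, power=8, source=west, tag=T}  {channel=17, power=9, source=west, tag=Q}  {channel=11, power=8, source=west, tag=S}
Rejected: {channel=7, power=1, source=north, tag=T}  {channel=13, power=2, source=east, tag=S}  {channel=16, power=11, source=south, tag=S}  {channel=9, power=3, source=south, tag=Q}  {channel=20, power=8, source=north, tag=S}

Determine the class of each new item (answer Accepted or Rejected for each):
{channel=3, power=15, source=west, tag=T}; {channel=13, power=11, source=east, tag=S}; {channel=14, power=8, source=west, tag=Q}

The pattern is that an item is 'Accepted' exactly when: source is west.
{channel=3, power=15, source=west, tag=T} — source is west, hence Accepted.
{channel=13, power=11, source=east, tag=S} — source is east, hence Rejected.
{channel=14, power=8, source=west, tag=Q} — source is west, hence Accepted.

Accepted, Rejected, Accepted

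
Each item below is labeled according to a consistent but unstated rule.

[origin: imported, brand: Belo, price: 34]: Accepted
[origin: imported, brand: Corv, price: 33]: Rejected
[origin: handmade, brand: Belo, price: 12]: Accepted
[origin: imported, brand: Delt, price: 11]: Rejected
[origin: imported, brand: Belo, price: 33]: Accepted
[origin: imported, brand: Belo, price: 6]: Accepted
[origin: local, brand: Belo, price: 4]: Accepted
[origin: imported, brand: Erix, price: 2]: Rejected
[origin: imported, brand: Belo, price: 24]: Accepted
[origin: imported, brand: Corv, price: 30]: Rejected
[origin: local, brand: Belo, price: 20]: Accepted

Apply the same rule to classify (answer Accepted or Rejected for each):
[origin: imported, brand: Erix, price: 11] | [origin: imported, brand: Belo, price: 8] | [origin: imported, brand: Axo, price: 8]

Rejected, Accepted, Rejected

Comparing the two groups points to one rule — brand is Belo.
[origin: imported, brand: Erix, price: 11]: Rejected (brand is Erix).
[origin: imported, brand: Belo, price: 8]: Accepted (brand is Belo).
[origin: imported, brand: Axo, price: 8]: Rejected (brand is Axo).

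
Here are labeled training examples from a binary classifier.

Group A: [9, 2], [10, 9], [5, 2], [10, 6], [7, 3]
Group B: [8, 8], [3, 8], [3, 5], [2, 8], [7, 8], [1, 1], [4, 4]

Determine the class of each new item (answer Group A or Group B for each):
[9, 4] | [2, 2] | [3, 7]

Looking at the examples, the only property every 'Group A' case has and every 'Group B' case lacks is: first > second.
[9, 4]: Group A (9 > 4). [2, 2]: Group B (2 = 2). [3, 7]: Group B (3 < 7).

Group A, Group B, Group B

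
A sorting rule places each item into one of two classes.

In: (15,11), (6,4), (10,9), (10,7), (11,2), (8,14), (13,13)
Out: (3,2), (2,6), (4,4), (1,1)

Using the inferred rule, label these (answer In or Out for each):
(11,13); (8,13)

Every 'In' example satisfies: sum ≥ 10. None of the 'Out' examples do.
(11,13) — 11+13 = 24, hence In. (8,13) — 8+13 = 21, hence In.

In, In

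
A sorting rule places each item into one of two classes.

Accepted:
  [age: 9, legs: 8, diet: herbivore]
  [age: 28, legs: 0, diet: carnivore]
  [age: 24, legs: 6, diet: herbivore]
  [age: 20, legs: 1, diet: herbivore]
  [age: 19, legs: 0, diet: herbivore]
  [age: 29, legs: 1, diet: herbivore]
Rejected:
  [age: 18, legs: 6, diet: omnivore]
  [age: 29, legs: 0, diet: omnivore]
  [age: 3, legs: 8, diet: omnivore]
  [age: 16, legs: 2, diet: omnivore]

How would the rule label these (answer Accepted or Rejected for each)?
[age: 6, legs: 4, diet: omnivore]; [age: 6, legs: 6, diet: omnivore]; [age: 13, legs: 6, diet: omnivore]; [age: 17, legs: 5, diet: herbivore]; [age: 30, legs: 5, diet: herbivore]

The pattern is that an item is 'Accepted' exactly when: diet is not omnivore.

Rejected, Rejected, Rejected, Accepted, Accepted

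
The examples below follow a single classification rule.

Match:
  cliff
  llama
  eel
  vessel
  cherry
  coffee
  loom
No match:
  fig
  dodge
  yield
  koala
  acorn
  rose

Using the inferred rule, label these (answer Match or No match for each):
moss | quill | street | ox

Match, Match, Match, No match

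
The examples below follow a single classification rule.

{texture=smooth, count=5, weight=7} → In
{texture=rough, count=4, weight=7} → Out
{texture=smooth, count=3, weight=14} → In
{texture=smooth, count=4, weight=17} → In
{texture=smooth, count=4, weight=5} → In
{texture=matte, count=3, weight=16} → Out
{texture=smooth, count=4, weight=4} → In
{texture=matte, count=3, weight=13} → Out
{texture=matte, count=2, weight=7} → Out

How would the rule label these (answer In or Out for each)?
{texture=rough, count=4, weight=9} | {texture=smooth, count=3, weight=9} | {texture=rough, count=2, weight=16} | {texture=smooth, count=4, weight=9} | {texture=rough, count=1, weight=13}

The rule appears to be: texture is smooth.
{texture=rough, count=4, weight=9}: texture is rough, does not satisfy this → Out.
{texture=smooth, count=3, weight=9}: texture is smooth, meets the rule → In.
{texture=rough, count=2, weight=16}: texture is rough, does not satisfy this → Out.
{texture=smooth, count=4, weight=9}: texture is smooth, meets the rule → In.
{texture=rough, count=1, weight=13}: texture is rough, does not satisfy this → Out.

Out, In, Out, In, Out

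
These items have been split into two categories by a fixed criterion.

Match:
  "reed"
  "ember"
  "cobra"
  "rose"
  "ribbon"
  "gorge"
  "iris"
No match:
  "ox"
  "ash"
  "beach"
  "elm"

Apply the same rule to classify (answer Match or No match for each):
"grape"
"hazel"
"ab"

Match, No match, No match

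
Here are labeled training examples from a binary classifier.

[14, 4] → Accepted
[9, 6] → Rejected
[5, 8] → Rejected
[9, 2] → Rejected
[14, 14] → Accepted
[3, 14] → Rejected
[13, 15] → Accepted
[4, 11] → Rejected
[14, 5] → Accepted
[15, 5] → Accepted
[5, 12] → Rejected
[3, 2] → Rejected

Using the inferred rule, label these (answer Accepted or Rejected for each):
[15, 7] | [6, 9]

The distinguishing property — sum ≥ 18 — holds for all the 'Accepted' cases and none of the 'Rejected' cases.
[15, 7] → 15+7 = 22 → Accepted.
[6, 9] → 6+9 = 15 → Rejected.

Accepted, Rejected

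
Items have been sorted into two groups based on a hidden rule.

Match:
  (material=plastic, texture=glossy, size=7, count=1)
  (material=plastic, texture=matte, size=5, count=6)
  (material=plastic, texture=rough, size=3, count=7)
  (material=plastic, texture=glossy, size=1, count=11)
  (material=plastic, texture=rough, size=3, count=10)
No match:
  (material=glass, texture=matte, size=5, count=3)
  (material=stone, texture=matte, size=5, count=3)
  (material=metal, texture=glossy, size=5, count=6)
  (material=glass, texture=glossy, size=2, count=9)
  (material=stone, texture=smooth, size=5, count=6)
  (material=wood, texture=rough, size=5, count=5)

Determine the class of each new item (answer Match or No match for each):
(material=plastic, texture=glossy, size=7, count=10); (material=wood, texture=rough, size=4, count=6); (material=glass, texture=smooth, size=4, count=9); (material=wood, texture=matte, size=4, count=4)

The pattern is that an item is 'Match' exactly when: material is plastic.

Match, No match, No match, No match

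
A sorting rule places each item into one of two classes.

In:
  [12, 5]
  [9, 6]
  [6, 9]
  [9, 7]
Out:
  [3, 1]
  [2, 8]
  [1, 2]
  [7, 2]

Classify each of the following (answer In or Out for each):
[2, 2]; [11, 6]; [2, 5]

Out, In, Out

The classifier is using: sum ≥ 15.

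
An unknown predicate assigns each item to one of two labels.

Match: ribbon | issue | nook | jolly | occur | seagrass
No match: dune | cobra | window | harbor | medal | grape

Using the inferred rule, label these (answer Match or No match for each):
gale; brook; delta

No match, Match, No match

A rule that fits every label: has a double letter — true of each 'Match' example, false of each 'No match' one.
No match: gale, since no doubled letter. Match: brook, since 'oo' doubled. No match: delta, since no doubled letter.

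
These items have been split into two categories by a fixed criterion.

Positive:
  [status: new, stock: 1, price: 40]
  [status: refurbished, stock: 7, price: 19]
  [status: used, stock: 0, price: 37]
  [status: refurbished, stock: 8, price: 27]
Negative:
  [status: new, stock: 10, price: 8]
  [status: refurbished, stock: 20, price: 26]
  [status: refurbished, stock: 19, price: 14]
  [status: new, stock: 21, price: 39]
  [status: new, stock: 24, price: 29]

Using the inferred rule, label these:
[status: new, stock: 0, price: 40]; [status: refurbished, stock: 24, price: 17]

Positive, Negative

The distinguishing property — stock ≤ 8 — holds for all the 'Positive' cases and none of the 'Negative' cases.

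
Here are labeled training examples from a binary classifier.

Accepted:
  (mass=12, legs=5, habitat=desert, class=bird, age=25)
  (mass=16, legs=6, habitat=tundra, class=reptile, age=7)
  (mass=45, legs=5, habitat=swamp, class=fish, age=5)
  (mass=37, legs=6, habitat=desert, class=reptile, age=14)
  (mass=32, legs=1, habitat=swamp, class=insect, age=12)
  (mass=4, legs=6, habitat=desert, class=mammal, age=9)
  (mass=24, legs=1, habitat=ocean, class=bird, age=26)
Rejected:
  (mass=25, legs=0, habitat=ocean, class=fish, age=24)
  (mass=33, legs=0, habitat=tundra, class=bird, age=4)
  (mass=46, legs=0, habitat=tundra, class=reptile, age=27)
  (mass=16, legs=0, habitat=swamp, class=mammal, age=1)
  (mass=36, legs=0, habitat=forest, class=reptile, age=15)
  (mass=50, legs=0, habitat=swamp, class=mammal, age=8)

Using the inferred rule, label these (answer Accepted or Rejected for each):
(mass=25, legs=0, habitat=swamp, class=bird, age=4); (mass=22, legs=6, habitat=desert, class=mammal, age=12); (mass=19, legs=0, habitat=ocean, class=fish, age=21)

Every 'Accepted' example satisfies: legs ≥ 1. None of the 'Rejected' examples do.
(mass=25, legs=0, habitat=swamp, class=bird, age=4): Rejected (legs = 0).
(mass=22, legs=6, habitat=desert, class=mammal, age=12): Accepted (legs = 6).
(mass=19, legs=0, habitat=ocean, class=fish, age=21): Rejected (legs = 0).

Rejected, Accepted, Rejected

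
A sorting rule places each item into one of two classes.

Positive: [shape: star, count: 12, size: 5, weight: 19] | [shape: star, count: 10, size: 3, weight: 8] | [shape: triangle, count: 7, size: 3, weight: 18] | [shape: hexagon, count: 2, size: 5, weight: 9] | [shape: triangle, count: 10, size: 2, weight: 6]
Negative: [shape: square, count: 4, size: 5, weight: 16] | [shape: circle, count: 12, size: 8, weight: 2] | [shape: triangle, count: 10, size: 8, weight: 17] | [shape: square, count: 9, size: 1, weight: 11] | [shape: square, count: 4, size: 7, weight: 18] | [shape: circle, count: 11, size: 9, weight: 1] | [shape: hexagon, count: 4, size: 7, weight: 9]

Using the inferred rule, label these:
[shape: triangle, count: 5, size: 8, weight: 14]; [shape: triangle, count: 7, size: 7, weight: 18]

Negative, Negative

The pattern is that an item is 'Positive' exactly when: shape is not square AND size ≤ 5.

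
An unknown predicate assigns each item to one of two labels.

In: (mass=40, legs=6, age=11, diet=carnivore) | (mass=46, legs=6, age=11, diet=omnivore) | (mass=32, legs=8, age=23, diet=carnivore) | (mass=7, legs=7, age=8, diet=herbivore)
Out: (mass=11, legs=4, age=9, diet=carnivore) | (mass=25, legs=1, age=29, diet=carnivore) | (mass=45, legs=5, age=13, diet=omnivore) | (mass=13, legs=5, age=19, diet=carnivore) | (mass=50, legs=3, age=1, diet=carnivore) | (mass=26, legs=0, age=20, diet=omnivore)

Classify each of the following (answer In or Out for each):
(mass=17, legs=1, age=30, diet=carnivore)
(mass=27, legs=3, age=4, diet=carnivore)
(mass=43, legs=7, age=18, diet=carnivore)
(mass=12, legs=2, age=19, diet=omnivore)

Out, Out, In, Out

All 'In' examples share one property — legs ≥ 6 — and every 'Out' example lacks it.
(mass=17, legs=1, age=30, diet=carnivore): Out (legs = 1).
(mass=27, legs=3, age=4, diet=carnivore): Out (legs = 3).
(mass=43, legs=7, age=18, diet=carnivore): In (legs = 7).
(mass=12, legs=2, age=19, diet=omnivore): Out (legs = 2).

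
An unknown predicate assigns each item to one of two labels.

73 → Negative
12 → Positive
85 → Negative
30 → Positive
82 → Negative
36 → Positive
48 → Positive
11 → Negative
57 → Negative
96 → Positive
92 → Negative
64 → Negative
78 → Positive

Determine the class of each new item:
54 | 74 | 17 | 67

Comparing the two groups points to one rule — multiple of 6.
54: Positive (54 = 6·9). 74: Negative (74 = 6·12 + 2). 17: Negative (17 = 6·2 + 5). 67: Negative (67 = 6·11 + 1).

Positive, Negative, Negative, Negative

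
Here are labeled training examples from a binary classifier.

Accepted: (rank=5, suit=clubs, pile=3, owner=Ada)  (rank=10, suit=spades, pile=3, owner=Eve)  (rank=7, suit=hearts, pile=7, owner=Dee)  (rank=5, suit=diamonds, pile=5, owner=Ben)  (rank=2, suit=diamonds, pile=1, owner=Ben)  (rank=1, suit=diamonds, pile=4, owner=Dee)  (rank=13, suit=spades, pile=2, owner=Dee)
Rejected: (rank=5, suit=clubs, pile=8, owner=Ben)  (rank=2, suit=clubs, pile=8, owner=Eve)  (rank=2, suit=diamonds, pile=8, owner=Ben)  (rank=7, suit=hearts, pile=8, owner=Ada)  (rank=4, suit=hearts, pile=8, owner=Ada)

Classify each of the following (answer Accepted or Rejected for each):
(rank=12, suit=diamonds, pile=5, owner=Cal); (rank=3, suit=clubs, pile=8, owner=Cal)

The simplest hypothesis consistent with all the labels is: pile ≤ 7.
(rank=12, suit=diamonds, pile=5, owner=Cal): Accepted (pile = 5). (rank=3, suit=clubs, pile=8, owner=Cal): Rejected (pile = 8).

Accepted, Rejected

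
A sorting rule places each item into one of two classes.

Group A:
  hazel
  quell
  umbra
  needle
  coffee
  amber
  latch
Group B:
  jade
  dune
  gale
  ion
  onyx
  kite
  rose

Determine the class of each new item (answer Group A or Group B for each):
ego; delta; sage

A rule that fits every label: length ≥ 5 — true of each 'Group A' example, false of each 'Group B' one.
ego: Group B (length 3). delta: Group A (length 5). sage: Group B (length 4).

Group B, Group A, Group B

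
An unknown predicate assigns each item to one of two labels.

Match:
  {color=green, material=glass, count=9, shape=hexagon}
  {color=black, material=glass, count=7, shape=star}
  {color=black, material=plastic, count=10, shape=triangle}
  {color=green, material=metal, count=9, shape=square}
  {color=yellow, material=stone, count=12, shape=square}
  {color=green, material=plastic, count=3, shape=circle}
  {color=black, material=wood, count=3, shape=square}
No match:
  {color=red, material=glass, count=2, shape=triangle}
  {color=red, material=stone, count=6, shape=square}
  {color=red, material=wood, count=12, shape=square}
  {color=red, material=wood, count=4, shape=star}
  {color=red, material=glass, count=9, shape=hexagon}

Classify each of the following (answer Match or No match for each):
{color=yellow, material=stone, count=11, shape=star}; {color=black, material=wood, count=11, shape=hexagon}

Match, Match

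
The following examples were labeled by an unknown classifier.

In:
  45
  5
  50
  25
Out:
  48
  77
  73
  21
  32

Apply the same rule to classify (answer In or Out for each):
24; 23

Out, Out

Comparing the two groups points to one rule — multiple of 5.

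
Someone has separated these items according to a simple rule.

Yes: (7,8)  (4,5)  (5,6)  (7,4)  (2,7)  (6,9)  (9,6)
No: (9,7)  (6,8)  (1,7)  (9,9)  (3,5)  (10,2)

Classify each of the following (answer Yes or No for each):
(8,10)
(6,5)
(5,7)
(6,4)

No, Yes, No, No

Rule: sum is odd. This holds for each 'Yes' example and fails for each 'No' one.
(8,10) → 8+10 = 18 → No. (6,5) → 6+5 = 11 → Yes. (5,7) → 5+7 = 12 → No. (6,4) → 6+4 = 10 → No.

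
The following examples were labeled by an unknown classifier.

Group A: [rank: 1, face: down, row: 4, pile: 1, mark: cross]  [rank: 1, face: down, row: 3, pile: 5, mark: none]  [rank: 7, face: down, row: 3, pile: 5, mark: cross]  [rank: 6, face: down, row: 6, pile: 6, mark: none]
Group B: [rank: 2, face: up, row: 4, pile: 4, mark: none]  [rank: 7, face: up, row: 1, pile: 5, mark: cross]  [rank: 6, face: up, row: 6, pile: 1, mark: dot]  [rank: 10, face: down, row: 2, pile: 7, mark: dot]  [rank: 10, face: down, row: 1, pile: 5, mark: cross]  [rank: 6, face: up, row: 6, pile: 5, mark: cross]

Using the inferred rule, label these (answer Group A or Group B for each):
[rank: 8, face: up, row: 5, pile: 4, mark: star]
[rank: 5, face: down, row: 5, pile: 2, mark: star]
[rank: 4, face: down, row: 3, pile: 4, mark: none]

Group B, Group A, Group A

'Group A' ⟺ face is down AND row ≥ 3.
[rank: 8, face: up, row: 5, pile: 4, mark: star] — face is up, row = 5, hence Group B. [rank: 5, face: down, row: 5, pile: 2, mark: star] — face is down, row = 5, hence Group A. [rank: 4, face: down, row: 3, pile: 4, mark: none] — face is down, row = 3, hence Group A.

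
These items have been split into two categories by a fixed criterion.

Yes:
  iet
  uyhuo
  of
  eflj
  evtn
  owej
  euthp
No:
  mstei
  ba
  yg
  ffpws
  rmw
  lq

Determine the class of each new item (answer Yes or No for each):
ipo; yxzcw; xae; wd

Yes, No, No, No

Comparing the two groups points to one rule — starts with a vowel.
Yes: ipo, since starts with 'i'. No: yxzcw, since starts with 'y'. No: xae, since starts with 'x'. No: wd, since starts with 'w'.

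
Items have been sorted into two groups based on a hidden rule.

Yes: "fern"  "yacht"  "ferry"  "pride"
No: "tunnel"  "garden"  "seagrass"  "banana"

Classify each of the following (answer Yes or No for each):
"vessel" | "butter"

No, No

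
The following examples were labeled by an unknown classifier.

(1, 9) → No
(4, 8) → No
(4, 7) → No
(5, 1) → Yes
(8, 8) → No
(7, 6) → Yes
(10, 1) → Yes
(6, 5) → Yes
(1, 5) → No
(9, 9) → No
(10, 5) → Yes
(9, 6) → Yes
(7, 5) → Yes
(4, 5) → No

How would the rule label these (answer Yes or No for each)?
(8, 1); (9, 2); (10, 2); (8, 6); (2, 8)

A rule that fits every label: first > second — true of each 'Yes' example, false of each 'No' one.
(8, 1): 8 > 1 — matches, so Yes.
(9, 2): 9 > 2 — matches, so Yes.
(10, 2): 10 > 2 — matches, so Yes.
(8, 6): 8 > 6 — matches, so Yes.
(2, 8): 2 < 8 — doesn't match, so No.

Yes, Yes, Yes, Yes, No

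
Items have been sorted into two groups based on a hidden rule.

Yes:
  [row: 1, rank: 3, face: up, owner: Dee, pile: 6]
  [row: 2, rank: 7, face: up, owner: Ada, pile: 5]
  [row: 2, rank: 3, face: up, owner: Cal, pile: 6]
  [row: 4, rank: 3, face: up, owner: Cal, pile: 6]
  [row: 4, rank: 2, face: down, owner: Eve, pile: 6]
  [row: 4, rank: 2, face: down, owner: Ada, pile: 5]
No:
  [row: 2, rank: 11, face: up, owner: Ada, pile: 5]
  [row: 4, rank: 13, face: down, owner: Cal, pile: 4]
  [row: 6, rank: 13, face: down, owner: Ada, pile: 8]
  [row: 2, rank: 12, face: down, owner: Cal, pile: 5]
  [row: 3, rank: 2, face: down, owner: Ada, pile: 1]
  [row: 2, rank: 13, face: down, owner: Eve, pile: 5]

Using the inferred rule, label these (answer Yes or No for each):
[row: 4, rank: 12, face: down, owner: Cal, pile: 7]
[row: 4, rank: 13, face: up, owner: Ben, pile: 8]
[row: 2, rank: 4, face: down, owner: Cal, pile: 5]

'Yes' ⟺ rank ≤ 7 AND pile ≥ 4.
[row: 4, rank: 12, face: down, owner: Cal, pile: 7] — rank = 12, pile = 7, hence No. [row: 4, rank: 13, face: up, owner: Ben, pile: 8] — rank = 13, pile = 8, hence No. [row: 2, rank: 4, face: down, owner: Cal, pile: 5] — rank = 4, pile = 5, hence Yes.

No, No, Yes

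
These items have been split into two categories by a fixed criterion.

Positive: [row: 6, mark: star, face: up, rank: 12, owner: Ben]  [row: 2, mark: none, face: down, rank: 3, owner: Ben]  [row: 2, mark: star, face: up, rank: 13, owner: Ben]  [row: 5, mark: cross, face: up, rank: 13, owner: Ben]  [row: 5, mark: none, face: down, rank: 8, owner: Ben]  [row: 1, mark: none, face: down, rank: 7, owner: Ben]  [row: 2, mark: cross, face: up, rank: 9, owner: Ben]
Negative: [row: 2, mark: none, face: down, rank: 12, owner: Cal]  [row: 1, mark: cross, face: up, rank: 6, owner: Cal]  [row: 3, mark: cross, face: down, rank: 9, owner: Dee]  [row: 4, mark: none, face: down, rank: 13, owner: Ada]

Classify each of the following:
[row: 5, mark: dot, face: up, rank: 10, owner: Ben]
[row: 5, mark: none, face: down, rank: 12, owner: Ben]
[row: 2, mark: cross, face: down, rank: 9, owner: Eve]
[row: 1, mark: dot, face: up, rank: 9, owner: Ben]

Positive, Positive, Negative, Positive

Checking candidate rules against both groups, what survives is: owner is Ben.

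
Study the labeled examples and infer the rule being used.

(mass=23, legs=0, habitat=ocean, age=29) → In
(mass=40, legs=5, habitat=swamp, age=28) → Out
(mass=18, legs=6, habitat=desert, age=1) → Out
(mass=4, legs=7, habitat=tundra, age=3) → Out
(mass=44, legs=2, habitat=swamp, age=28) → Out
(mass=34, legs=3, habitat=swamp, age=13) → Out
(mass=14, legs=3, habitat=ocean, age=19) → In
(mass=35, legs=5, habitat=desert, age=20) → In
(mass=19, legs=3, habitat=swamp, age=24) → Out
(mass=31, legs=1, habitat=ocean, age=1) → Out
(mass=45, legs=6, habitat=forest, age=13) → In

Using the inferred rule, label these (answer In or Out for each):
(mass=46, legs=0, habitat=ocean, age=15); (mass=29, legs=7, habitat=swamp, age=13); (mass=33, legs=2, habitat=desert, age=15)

In, Out, In

Every 'In' example satisfies: habitat is not swamp AND age ≥ 13. None of the 'Out' examples do.
(mass=46, legs=0, habitat=ocean, age=15): In (habitat is ocean, age = 15). (mass=29, legs=7, habitat=swamp, age=13): Out (habitat is swamp, age = 13). (mass=33, legs=2, habitat=desert, age=15): In (habitat is desert, age = 15).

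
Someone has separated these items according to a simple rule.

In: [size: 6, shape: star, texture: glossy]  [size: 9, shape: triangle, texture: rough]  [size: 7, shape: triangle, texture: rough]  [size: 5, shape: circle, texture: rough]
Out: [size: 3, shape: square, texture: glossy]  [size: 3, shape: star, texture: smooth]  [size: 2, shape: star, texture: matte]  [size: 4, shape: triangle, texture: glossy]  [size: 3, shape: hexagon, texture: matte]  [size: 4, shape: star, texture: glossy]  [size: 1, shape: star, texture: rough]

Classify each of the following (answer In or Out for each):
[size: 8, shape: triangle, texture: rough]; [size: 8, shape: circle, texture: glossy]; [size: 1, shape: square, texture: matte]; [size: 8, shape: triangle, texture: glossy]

The classifier is using: size ≥ 5.
[size: 8, shape: triangle, texture: rough]: size = 8, matches → In.
[size: 8, shape: circle, texture: glossy]: size = 8, matches → In.
[size: 1, shape: square, texture: matte]: size = 1, doesn't qualify → Out.
[size: 8, shape: triangle, texture: glossy]: size = 8, matches → In.

In, In, Out, In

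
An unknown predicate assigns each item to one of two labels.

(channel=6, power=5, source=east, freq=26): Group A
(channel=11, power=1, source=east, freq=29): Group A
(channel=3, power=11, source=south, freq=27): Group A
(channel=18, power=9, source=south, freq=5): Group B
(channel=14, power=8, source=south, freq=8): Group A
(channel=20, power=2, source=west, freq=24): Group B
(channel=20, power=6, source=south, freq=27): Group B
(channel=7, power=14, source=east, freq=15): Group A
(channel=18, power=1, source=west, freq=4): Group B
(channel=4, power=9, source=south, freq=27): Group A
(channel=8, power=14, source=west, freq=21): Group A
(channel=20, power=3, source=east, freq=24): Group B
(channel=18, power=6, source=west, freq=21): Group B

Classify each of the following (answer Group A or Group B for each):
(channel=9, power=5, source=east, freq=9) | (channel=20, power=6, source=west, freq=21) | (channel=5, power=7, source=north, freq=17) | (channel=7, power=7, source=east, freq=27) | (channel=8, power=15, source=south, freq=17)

Group A, Group B, Group A, Group A, Group A

One predicate separates the groups cleanly: channel ≤ 14.
Group A: (channel=9, power=5, source=east, freq=9), since channel = 9. Group B: (channel=20, power=6, source=west, freq=21), since channel = 20. Group A: (channel=5, power=7, source=north, freq=17), since channel = 5. Group A: (channel=7, power=7, source=east, freq=27), since channel = 7. Group A: (channel=8, power=15, source=south, freq=17), since channel = 8.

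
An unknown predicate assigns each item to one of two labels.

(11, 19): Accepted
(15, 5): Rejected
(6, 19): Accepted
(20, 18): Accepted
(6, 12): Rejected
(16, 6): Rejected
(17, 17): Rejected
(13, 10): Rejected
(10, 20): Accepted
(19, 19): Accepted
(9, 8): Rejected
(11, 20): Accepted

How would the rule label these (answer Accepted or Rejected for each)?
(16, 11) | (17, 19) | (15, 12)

Rejected, Accepted, Rejected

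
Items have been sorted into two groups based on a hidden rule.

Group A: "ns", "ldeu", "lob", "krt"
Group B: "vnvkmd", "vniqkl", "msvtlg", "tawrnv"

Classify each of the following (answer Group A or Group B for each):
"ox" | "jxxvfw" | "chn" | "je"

Group A, Group B, Group A, Group A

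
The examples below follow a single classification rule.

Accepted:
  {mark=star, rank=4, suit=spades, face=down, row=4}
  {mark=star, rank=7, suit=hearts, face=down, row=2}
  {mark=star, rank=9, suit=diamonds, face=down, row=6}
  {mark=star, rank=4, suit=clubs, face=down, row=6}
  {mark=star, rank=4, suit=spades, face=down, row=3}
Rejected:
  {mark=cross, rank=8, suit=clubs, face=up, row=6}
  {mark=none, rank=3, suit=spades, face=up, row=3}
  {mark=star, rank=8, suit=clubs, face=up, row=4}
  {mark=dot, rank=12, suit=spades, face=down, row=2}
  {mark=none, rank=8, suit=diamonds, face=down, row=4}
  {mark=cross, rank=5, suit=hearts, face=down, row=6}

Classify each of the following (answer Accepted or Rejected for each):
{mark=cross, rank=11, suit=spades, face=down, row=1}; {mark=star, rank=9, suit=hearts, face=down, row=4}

The pattern is that an item is 'Accepted' exactly when: face is down AND mark is star.

Rejected, Accepted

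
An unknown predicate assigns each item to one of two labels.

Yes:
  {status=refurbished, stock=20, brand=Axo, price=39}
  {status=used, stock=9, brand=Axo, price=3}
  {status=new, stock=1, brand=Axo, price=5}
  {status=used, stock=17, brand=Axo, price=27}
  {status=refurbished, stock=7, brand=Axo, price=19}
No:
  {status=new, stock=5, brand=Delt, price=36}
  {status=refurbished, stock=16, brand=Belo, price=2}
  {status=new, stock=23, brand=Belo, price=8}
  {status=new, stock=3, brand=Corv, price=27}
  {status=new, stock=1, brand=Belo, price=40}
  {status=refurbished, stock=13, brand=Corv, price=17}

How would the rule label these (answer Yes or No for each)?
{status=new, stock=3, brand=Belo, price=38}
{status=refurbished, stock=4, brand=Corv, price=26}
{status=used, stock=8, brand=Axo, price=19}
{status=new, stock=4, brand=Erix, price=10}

No, No, Yes, No

Rule: brand is Axo. This holds for each 'Yes' example and fails for each 'No' one.
{status=new, stock=3, brand=Belo, price=38}: No (brand is Belo). {status=refurbished, stock=4, brand=Corv, price=26}: No (brand is Corv). {status=used, stock=8, brand=Axo, price=19}: Yes (brand is Axo). {status=new, stock=4, brand=Erix, price=10}: No (brand is Erix).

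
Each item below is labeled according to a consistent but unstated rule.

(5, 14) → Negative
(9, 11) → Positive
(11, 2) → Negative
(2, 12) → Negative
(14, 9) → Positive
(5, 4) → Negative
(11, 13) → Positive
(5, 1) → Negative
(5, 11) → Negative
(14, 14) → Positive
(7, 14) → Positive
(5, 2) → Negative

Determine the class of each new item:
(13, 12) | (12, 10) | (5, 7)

Positive, Positive, Negative

Every 'Positive' example satisfies: sum ≥ 20. None of the 'Negative' examples do.
(13, 12): 13+12 = 25, has this property → Positive. (12, 10): 12+10 = 22, has this property → Positive. (5, 7): 5+7 = 12, doesn't qualify → Negative.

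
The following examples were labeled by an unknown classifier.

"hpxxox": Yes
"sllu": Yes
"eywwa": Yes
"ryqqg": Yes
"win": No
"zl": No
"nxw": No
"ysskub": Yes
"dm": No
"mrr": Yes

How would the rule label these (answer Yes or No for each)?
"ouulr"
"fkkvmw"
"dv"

Yes, Yes, No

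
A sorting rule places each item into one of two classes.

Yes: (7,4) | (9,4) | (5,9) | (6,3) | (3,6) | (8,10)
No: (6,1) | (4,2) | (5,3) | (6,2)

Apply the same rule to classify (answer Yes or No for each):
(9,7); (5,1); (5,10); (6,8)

A rule that fits every label: sum ≥ 9 — true of each 'Yes' example, false of each 'No' one.

Yes, No, Yes, Yes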